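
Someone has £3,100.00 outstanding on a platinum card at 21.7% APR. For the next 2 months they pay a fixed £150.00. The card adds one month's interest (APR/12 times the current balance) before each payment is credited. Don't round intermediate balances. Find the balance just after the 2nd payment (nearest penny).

Monthly rate r = 21.7%/12 = 1.80833% = 0.0180833.
Each month: B ← B·(1+r) − £150.00.
Month 1: interest £56.06; balance after payment £3,006.06.
Month 2: interest £54.36; balance after payment £2,910.42.

£2,910.42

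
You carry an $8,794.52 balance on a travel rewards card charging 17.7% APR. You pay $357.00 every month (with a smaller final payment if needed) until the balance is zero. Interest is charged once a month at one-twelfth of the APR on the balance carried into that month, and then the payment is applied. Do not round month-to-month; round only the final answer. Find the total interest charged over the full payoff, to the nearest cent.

$2,215.26

Monthly rate r = 17.7%/12 = 1.475% = 0.01475.
Payoff takes n = ⌈−ln(1 − rB₀/P)/ln(1+r)⌉ = ⌈30.839⌉ = 31 payments; the last is $299.78.
Total paid = 30·$357.00 + $299.78 = $11,009.78.
Total interest = total paid − principal = $11,009.78 − $8,794.52 = $2,215.26.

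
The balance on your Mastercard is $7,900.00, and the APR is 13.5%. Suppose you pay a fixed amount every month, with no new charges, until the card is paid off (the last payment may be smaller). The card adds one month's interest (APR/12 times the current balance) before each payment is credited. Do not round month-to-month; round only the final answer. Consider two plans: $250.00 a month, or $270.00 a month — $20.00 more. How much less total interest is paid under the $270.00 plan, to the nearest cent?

$181.12

Monthly rate r = 13.5%/12 = 1.125% = 0.01125.
At $250.00/mo: n = ⌈−ln(1 − rB₀/P)/ln(1+r)⌉ = 40 payments (last $66.87); total interest = total paid − $7,900.00 = $1,916.87.
At $270.00/mo: 36 payments (last $185.75); total interest $1,735.75.
Interest saved = $1,916.87 − $1,735.75 = $181.12.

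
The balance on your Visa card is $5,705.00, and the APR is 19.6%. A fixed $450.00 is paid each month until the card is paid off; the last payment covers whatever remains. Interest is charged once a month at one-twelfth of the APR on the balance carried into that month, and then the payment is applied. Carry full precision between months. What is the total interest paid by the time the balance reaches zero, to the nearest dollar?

$740

Monthly rate r = 19.6%/12 = 1.63333% = 0.0163333.
Payoff takes n = ⌈−ln(1 − rB₀/P)/ln(1+r)⌉ = ⌈14.321⌉ = 15 payments; the last is $145.27.
Total paid = 14·$450.00 + $145.27 = $6,445.27.
Total interest = total paid − principal = $6,445.27 − $5,705.00 = $740.27.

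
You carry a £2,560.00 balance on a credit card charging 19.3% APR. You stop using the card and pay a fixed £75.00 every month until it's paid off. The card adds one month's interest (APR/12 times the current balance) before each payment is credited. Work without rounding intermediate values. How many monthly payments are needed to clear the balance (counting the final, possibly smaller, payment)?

50 months

Monthly rate r = 19.3%/12 = 1.60833% = 0.0160833.
Recurrence: B ← B·(1+r) − £75.00.
Month 1: interest £41.17; balance after payment £2,526.17.
Month 2: interest £40.63; balance after payment £2,491.80.
Closed form: n = −ln(1 − rB₀/P)/ln(1+r) = −ln(0.45102)/ln(1.01608) ≈ 49.904, so the balance reaches zero during payment 50.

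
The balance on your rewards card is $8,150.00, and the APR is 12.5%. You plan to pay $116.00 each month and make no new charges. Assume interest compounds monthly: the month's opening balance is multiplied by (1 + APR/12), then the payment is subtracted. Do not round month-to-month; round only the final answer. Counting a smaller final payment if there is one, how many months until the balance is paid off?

Monthly rate r = 12.5%/12 = 1.04167% = 0.0104167.
Recurrence: B ← B·(1+r) − $116.00.
Month 1: interest $84.90; balance after payment $8,118.90.
Month 2: interest $84.57; balance after payment $8,087.47.
Closed form: n = −ln(1 − rB₀/P)/ln(1+r) = −ln(0.26814)/ln(1.01042) ≈ 127.017, so the balance reaches zero during payment 128.

128 payments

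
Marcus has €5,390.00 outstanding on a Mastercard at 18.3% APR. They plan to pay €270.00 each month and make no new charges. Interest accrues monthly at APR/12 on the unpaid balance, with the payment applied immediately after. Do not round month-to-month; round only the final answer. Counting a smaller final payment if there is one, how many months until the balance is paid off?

24 payments

Monthly rate r = 18.3%/12 = 1.525% = 0.01525.
Recurrence: B ← B·(1+r) − €270.00.
Month 1: interest €82.20; balance after payment €5,202.20.
Month 2: interest €79.33; balance after payment €5,011.53.
Closed form: n = −ln(1 − rB₀/P)/ln(1+r) = −ln(0.69556)/ln(1.01525) ≈ 23.986, so the balance reaches zero during payment 24.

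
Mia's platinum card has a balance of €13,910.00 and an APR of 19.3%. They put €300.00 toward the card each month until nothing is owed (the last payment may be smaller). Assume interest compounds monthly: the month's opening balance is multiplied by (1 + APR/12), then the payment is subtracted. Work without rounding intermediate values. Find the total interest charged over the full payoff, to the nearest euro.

Monthly rate r = 19.3%/12 = 1.60833% = 0.0160833.
Payoff takes n = ⌈−ln(1 − rB₀/P)/ln(1+r)⌉ = ⌈85.824⌉ = 86 payments; the last is €247.68.
Total paid = 85·€300.00 + €247.68 = €25,747.68.
Total interest = total paid − principal = €25,747.68 − €13,910.00 = €11,837.68.

€11,838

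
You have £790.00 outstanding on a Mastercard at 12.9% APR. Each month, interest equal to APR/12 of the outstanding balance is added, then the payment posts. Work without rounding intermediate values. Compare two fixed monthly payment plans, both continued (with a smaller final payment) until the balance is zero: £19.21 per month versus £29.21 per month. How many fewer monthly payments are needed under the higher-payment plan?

22 fewer payments

Monthly rate r = 12.9%/12 = 1.075% = 0.01075.
At £19.21/mo: n = ⌈−ln(1 − rB₀/P)/ln(1+r)⌉ = 55 payments (last £11.08); total interest = total paid − £790.00 = £258.42.
At £29.21/mo: 33 payments (last £3.76); total interest £148.48.
Payments saved = 55 − 33 = 22.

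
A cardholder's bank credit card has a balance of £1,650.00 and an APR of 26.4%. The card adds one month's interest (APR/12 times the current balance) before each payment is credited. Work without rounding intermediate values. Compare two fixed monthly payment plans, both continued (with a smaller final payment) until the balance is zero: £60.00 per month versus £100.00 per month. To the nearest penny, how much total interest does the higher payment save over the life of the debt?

Monthly rate r = 26.4%/12 = 2.2% = 0.022.
At £60.00/mo: n = ⌈−ln(1 − rB₀/P)/ln(1+r)⌉ = 43 payments (last £41.19); total interest = total paid − £1,650.00 = £911.19.
At £100.00/mo: 21 payments (last £72.62); total interest £422.62.
Interest saved = £911.19 − £422.62 = £488.57.

£488.57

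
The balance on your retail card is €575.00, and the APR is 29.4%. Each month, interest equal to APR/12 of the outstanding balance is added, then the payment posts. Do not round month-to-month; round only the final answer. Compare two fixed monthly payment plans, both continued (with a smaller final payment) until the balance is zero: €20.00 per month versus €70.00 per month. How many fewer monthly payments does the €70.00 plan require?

41 fewer payments

Monthly rate r = 29.4%/12 = 2.45% = 0.0245.
At €20.00/mo: n = ⌈−ln(1 − rB₀/P)/ln(1+r)⌉ = 51 payments (last €7.02); total interest = total paid − €575.00 = €432.02.
At €70.00/mo: 10 payments (last €20.03); total interest €75.03.
Payments saved = 51 − 10 = 41.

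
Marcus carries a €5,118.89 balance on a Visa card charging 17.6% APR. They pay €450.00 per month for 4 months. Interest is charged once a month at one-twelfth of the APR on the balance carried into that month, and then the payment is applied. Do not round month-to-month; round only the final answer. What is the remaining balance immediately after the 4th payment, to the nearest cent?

€3,585.88

Monthly rate r = 17.6%/12 = 1.46667% = 0.0146667.
Each month: B ← B·(1+r) − €450.00.
Month 1: interest €75.08; balance after payment €4,743.97.
Month 2: interest €69.58; balance after payment €4,363.55.
Month 3: interest €64.00; balance after payment €3,977.54.
Month 4: interest €58.34; balance after payment €3,585.88.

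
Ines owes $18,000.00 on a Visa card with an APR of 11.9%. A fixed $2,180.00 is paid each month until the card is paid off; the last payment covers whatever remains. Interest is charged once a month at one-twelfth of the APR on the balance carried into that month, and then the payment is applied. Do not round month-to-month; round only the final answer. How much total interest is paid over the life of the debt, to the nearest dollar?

Monthly rate r = 11.9%/12 = 0.991667% = 0.00991667.
Payoff takes n = ⌈−ln(1 − rB₀/P)/ln(1+r)⌉ = ⌈8.657⌉ = 9 payments; the last is $1,435.18.
Total paid = 8·$2,180.00 + $1,435.18 = $18,875.18.
Total interest = total paid − principal = $18,875.18 − $18,000.00 = $875.18.

$875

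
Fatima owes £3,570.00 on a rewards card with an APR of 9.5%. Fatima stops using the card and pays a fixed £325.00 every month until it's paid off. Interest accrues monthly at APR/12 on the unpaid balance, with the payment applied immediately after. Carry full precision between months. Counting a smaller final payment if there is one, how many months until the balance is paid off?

12 payments

Monthly rate r = 9.5%/12 = 0.791667% = 0.00791667.
Recurrence: B ← B·(1+r) − £325.00.
Month 1: interest £28.26; balance after payment £3,273.26.
Month 2: interest £25.91; balance after payment £2,974.18.
Closed form: n = −ln(1 − rB₀/P)/ln(1+r) = −ln(0.91304)/ln(1.00792) ≈ 11.537, so the balance reaches zero during payment 12.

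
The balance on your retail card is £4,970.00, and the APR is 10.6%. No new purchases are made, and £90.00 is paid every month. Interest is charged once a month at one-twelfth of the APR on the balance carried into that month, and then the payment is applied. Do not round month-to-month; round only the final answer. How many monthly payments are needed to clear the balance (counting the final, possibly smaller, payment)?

Monthly rate r = 10.6%/12 = 0.883333% = 0.00883333.
Recurrence: B ← B·(1+r) − £90.00.
Month 1: interest £43.90; balance after payment £4,923.90.
Month 2: interest £43.49; balance after payment £4,877.40.
Closed form: n = −ln(1 − rB₀/P)/ln(1+r) = −ln(0.5122)/ln(1.00883) ≈ 76.074, so the balance reaches zero during payment 77.

77 payments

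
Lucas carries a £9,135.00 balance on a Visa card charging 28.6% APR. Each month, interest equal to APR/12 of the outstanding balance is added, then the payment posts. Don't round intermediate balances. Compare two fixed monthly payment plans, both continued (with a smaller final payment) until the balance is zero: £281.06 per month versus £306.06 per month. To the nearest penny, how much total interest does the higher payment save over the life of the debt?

Monthly rate r = 28.6%/12 = 2.38333% = 0.0238333.
At £281.06/mo: n = ⌈−ln(1 − rB₀/P)/ln(1+r)⌉ = 64 payments (last £73.73); total interest = total paid − £9,135.00 = £8,645.51.
At £306.06/mo: 53 payments (last £231.50); total interest £7,011.62.
Interest saved = £8,645.51 − £7,011.62 = £1,633.89.

£1,633.89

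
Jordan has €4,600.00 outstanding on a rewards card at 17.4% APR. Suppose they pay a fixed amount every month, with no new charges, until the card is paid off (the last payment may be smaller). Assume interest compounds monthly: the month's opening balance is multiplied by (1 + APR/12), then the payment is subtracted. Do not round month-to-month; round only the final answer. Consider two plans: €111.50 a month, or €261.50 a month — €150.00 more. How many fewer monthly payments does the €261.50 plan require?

43 fewer payments

Monthly rate r = 17.4%/12 = 1.45% = 0.0145.
At €111.50/mo: n = ⌈−ln(1 − rB₀/P)/ln(1+r)⌉ = 64 payments (last €37.95); total interest = total paid − €4,600.00 = €2,462.45.
At €261.50/mo: 21 payments (last €119.33); total interest €749.33.
Payments saved = 64 − 21 = 43.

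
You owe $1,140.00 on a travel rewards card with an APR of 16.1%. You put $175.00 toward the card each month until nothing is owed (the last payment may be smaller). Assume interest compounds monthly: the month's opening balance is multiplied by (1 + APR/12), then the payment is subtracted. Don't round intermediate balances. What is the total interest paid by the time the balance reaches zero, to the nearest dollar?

Monthly rate r = 16.1%/12 = 1.34167% = 0.0134167.
Payoff takes n = ⌈−ln(1 − rB₀/P)/ln(1+r)⌉ = ⌈6.862⌉ = 7 payments; the last is $151.05.
Total paid = 6·$175.00 + $151.05 = $1,201.05.
Total interest = total paid − principal = $1,201.05 − $1,140.00 = $61.05.

$61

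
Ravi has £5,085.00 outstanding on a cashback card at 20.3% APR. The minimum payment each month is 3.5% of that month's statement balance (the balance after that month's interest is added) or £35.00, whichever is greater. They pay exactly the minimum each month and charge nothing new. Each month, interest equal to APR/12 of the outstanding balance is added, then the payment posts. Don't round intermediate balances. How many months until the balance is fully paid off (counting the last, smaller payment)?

126 months

Monthly rate r = 20.3%/12 = 1.69167% = 0.0169167.
While 3.5% of the post-interest balance exceeds £35.00, each month B ← (B·(1+r))·(1 − 0.035), i.e. B shrinks by the factor (1+r)·0.965 = 0.98132.
This holds for months 1–88. Entering month 89 the balance is £967.85; 3.5% of the post-interest balance is now below £35.00, so the flat £35.00 minimum applies from here.
From month 89 a fixed £35.00 at rate r clears £967.85 in 38 more payments. Total: 88 + 38 = 126 months.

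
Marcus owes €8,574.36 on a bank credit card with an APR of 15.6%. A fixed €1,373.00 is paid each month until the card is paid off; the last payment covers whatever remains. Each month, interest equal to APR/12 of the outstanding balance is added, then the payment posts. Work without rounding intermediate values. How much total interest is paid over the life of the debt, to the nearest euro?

€428

Monthly rate r = 15.6%/12 = 1.3% = 0.013.
Payoff takes n = ⌈−ln(1 − rB₀/P)/ln(1+r)⌉ = ⌈6.555⌉ = 7 payments; the last is €764.67.
Total paid = 6·€1,373.00 + €764.67 = €9,002.67.
Total interest = total paid − principal = €9,002.67 − €8,574.36 = €428.31.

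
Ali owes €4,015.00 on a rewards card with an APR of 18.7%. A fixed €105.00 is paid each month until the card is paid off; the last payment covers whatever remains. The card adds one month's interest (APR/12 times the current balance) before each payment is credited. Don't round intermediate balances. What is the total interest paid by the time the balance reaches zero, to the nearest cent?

Monthly rate r = 18.7%/12 = 1.55833% = 0.0155833.
Payoff takes n = ⌈−ln(1 − rB₀/P)/ln(1+r)⌉ = ⌈58.593⌉ = 59 payments; the last is €62.48.
Total paid = 58·€105.00 + €62.48 = €6,152.48.
Total interest = total paid − principal = €6,152.48 − €4,015.00 = €2,137.48.

€2,137.48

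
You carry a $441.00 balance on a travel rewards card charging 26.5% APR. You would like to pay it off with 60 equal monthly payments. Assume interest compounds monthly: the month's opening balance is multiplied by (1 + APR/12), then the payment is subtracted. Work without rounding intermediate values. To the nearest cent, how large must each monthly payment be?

Monthly rate r = 26.5%/12 = 2.20833% = 0.0220833.
Level-payment amortization: P = B₀·r / (1 − (1+r)^(−n)) = 441.00·0.0220833 / (1 − 1.02208^(−60)).
Denominator 1 − (1+r)^(−60) = 0.730336846.
P = 9.73875 / 0.730336846 ≈ 13.33.

$13.33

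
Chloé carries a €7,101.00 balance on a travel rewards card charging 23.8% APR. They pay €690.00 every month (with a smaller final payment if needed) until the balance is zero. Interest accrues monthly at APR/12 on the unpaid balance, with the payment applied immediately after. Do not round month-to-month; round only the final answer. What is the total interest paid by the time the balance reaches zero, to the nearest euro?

Monthly rate r = 23.8%/12 = 1.98333% = 0.0198333.
Payoff takes n = ⌈−ln(1 − rB₀/P)/ln(1+r)⌉ = ⌈11.624⌉ = 12 payments; the last is €432.47.
Total paid = 11·€690.00 + €432.47 = €8,022.47.
Total interest = total paid − principal = €8,022.47 − €7,101.00 = €921.47.

€921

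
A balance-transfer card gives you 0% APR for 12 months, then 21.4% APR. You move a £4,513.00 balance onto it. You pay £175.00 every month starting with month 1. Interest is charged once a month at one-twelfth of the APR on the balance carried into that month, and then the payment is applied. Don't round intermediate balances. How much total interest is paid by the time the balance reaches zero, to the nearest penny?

£381.17

Promo months 1–12 at r₀ = 0%/12 = 0; months 13+ at r₁ = 21.4%/12 = 0.0178333.
After month 12 (no interest yet): B = £4,513.00 − 12·£175.00 = £2,413.00.
Then at r₁ with £175.00/mo: n₂ = −ln(1 − r₁·B/P)/ln(1+r₁) ≈ 15.97 → 16 more payments.
Total paid = 27·£175.00 + £169.17 = £4,894.17; interest = £4,894.17 − £4,513.00 = £381.17.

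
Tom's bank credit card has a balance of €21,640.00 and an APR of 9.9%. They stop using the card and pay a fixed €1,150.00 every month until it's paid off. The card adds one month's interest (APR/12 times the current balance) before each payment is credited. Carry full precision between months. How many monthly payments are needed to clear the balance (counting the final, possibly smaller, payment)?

21 payments

Monthly rate r = 9.9%/12 = 0.825% = 0.00825.
Recurrence: B ← B·(1+r) − €1,150.00.
Month 1: interest €178.53; balance after payment €20,668.53.
Month 2: interest €170.52; balance after payment €19,689.05.
Closed form: n = −ln(1 − rB₀/P)/ln(1+r) = −ln(0.84476)/ln(1.00825) ≈ 20.534, so the balance reaches zero during payment 21.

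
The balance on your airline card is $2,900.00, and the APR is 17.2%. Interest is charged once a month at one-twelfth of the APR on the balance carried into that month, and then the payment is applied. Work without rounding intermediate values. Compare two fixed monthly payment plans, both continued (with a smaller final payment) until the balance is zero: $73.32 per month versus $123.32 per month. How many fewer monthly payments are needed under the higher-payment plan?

30 fewer payments

Monthly rate r = 17.2%/12 = 1.43333% = 0.0143333.
At $73.32/mo: n = ⌈−ln(1 − rB₀/P)/ln(1+r)⌉ = 59 payments (last $58.84); total interest = total paid − $2,900.00 = $1,411.40.
At $123.32/mo: 29 payments (last $109.20); total interest $662.16.
Payments saved = 59 − 29 = 30.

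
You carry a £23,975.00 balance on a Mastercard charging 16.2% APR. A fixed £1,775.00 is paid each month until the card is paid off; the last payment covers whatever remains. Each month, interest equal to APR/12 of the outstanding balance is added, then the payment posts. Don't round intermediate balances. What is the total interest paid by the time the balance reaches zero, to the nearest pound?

£2,673

Monthly rate r = 16.2%/12 = 1.35% = 0.0135.
Payoff takes n = ⌈−ln(1 − rB₀/P)/ln(1+r)⌉ = ⌈15.013⌉ = 16 payments; the last is £22.59.
Total paid = 15·£1,775.00 + £22.59 = £26,647.59.
Total interest = total paid − principal = £26,647.59 − £23,975.00 = £2,672.59.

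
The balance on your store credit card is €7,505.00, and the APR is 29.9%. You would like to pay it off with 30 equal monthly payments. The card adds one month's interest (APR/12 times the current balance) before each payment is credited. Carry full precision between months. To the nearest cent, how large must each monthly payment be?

€358.17

Monthly rate r = 29.9%/12 = 2.49167% = 0.0249167.
Level-payment amortization: P = B₀·r / (1 − (1+r)^(−n)) = 7505.00·0.0249167 / (1 − 1.02492^(−30)).
Denominator 1 − (1+r)^(−30) = 0.522093061.
P = 187 / 0.522093061 ≈ 358.17.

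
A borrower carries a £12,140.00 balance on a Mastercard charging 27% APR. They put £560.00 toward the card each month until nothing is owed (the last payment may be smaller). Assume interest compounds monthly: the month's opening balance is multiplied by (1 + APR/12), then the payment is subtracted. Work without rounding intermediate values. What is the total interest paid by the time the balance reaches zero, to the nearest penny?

Monthly rate r = 27%/12 = 2.25% = 0.0225.
Payoff takes n = ⌈−ln(1 − rB₀/P)/ln(1+r)⌉ = ⌈30.066⌉ = 31 payments; the last is £37.11.
Total paid = 30·£560.00 + £37.11 = £16,837.11.
Total interest = total paid − principal = £16,837.11 − £12,140.00 = £4,697.11.

£4,697.11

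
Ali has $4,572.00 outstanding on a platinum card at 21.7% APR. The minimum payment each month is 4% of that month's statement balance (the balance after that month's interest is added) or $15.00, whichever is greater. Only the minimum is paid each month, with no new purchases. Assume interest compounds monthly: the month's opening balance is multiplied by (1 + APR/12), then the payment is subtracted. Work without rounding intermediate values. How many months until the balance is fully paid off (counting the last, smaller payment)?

143 months

Monthly rate r = 21.7%/12 = 1.80833% = 0.0180833.
While 4% of the post-interest balance exceeds $15.00, each month B ← (B·(1+r))·(1 − 0.04), i.e. B shrinks by the factor (1+r)·0.96 = 0.97736.
This holds for months 1–110. Entering month 111 the balance is $368.22; 4% of the post-interest balance is now below $15.00, so the flat $15.00 minimum applies from here.
From month 111 a fixed $15.00 at rate r clears $368.22 in 33 more payments. Total: 110 + 33 = 143 months.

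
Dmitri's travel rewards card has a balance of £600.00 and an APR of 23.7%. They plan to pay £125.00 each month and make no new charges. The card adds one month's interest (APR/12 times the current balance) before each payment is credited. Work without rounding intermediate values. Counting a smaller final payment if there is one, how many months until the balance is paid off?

6 months

Monthly rate r = 23.7%/12 = 1.975% = 0.01975.
Recurrence: B ← B·(1+r) − £125.00.
Month 1: interest £11.85; balance after payment £486.85.
Month 2: interest £9.62; balance after payment £371.47.
Month 3: interest £7.34; balance after payment £253.80.
Month 4: interest £5.01; balance after payment £133.81.
Month 5: interest £2.64; balance after payment £11.46.
Month 6: interest £0.23; balance after payment £0.00.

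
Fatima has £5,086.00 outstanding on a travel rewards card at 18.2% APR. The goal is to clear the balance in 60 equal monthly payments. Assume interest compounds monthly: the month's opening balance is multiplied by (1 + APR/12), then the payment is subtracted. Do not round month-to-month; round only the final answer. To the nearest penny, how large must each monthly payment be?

£129.70

Monthly rate r = 18.2%/12 = 1.51667% = 0.0151667.
Level-payment amortization: P = B₀·r / (1 − (1+r)^(−n)) = 5086.00·0.0151667 / (1 − 1.01517^(−60)).
Denominator 1 − (1+r)^(−60) = 0.594716379.
P = 77.1377 / 0.594716379 ≈ 129.70.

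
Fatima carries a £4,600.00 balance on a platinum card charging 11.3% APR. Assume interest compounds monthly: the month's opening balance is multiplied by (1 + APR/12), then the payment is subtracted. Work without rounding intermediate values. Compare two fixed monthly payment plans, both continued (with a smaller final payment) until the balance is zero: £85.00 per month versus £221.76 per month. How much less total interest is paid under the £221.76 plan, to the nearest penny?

£1,319.96

Monthly rate r = 11.3%/12 = 0.941667% = 0.00941667.
At £85.00/mo: n = ⌈−ln(1 − rB₀/P)/ln(1+r)⌉ = 77 payments (last £2.11); total interest = total paid − £4,600.00 = £1,862.11.
At £221.76/mo: 24 payments (last £41.67); total interest £542.15.
Interest saved = £1,862.11 − £542.15 = £1,319.96.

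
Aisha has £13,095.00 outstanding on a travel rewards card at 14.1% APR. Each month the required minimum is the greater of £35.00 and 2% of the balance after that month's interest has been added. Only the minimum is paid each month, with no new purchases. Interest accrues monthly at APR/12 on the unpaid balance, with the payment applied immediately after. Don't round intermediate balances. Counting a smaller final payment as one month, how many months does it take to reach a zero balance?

312 months

Monthly rate r = 14.1%/12 = 1.175% = 0.01175.
While 2% of the post-interest balance exceeds £35.00, each month B ← (B·(1+r))·(1 − 0.02), i.e. B shrinks by the factor (1+r)·0.98 = 0.99151.
This holds for months 1–238. Entering month 239 the balance is £1,723.20; 2% of the post-interest balance is now below £35.00, so the flat £35.00 minimum applies from here.
From month 239 a fixed £35.00 at rate r clears £1,723.20 in 74 more payments. Total: 238 + 74 = 312 months.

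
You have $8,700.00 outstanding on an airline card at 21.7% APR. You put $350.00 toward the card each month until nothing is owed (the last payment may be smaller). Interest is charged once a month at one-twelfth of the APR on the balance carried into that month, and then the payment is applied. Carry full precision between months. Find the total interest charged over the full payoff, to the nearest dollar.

$2,958

Monthly rate r = 21.7%/12 = 1.80833% = 0.0180833.
Payoff takes n = ⌈−ln(1 − rB₀/P)/ln(1+r)⌉ = ⌈33.307⌉ = 34 payments; the last is $108.27.
Total paid = 33·$350.00 + $108.27 = $11,658.27.
Total interest = total paid − principal = $11,658.27 − $8,700.00 = $2,958.27.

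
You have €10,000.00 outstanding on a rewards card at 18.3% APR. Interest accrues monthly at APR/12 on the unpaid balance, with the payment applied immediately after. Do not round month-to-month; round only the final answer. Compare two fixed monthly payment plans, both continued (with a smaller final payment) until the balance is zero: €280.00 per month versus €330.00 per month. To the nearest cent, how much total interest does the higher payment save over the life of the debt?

€1,032.58

Monthly rate r = 18.3%/12 = 1.525% = 0.01525.
At €280.00/mo: n = ⌈−ln(1 − rB₀/P)/ln(1+r)⌉ = 52 payments (last €273.74); total interest = total paid − €10,000.00 = €4,553.74.
At €330.00/mo: 41 payments (last €321.16); total interest €3,521.16.
Interest saved = €4,553.74 − €3,521.16 = €1,032.58.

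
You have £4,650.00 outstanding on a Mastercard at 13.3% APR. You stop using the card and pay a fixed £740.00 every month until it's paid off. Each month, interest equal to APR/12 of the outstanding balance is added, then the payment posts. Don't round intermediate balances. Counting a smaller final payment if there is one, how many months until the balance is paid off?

7 months

Monthly rate r = 13.3%/12 = 1.10833% = 0.0110833.
Recurrence: B ← B·(1+r) − £740.00.
Month 1: interest £51.54; balance after payment £3,961.54.
Month 2: interest £43.91; balance after payment £3,265.44.
Closed form: n = −ln(1 − rB₀/P)/ln(1+r) = −ln(0.93035)/ln(1.01108) ≈ 6.549, so the balance reaches zero during payment 7.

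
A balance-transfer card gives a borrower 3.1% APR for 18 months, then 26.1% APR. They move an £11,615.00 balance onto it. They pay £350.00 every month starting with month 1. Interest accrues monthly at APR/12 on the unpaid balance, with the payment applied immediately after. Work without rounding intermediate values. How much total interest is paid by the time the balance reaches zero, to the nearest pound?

£1,841

Promo months 1–18 at r₀ = 3.1%/12 = 0.00258333; months 19+ at r₁ = 26.1%/12 = 0.02175.
After month 18: iterate B ← B·(1+r₀) − £350.00 for 18 months → £5,726.86.
Then at r₁ with £350.00/mo: n₂ = −ln(1 − r₁·B/P)/ln(1+r₁) ≈ 20.44 → 21 more payments.
Total paid = 38·£350.00 + £156.09 = £13,456.09; interest = £13,456.09 − £11,615.00 = £1,841.09.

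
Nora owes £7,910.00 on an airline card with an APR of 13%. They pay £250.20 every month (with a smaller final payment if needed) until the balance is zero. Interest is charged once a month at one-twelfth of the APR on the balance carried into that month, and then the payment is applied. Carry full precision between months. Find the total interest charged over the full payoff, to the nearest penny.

Monthly rate r = 13%/12 = 1.08333% = 0.0108333.
Payoff takes n = ⌈−ln(1 − rB₀/P)/ln(1+r)⌉ = ⌈38.914⌉ = 39 payments; the last is £228.75.
Total paid = 38·£250.20 + £228.75 = £9,736.35.
Total interest = total paid − principal = £9,736.35 − £7,910.00 = £1,826.35.

£1,826.35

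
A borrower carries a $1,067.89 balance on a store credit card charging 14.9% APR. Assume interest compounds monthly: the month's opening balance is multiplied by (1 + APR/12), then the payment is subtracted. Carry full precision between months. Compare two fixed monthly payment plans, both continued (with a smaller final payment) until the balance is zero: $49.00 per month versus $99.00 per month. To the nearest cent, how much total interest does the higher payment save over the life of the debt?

$99.26

Monthly rate r = 14.9%/12 = 1.24167% = 0.0124167.
At $49.00/mo: n = ⌈−ln(1 − rB₀/P)/ln(1+r)⌉ = 26 payments (last $28.01); total interest = total paid − $1,067.89 = $185.12.
At $99.00/mo: 12 payments (last $64.75); total interest $85.86.
Interest saved = $185.12 − $85.86 = $99.26.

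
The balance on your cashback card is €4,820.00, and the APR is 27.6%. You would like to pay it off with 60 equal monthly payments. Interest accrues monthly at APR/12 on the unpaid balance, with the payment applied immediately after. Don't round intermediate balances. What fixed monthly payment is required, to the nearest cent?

€148.91

Monthly rate r = 27.6%/12 = 2.3% = 0.023.
Level-payment amortization: P = B₀·r / (1 − (1+r)^(−n)) = 4820.00·0.023 / (1 − 1.023^(−60)).
Denominator 1 − (1+r)^(−60) = 0.744458184.
P = 110.86 / 0.744458184 ≈ 148.91.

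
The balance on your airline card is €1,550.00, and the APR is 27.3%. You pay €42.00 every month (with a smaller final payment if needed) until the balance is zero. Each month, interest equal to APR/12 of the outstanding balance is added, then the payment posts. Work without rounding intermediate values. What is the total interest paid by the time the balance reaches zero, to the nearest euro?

Monthly rate r = 27.3%/12 = 2.275% = 0.02275.
Payoff takes n = ⌈−ln(1 − rB₀/P)/ln(1+r)⌉ = ⌈81.350⌉ = 82 payments; the last is €14.82.
Total paid = 81·€42.00 + €14.82 = €3,416.82.
Total interest = total paid − principal = €3,416.82 − €1,550.00 = €1,866.82.

€1,867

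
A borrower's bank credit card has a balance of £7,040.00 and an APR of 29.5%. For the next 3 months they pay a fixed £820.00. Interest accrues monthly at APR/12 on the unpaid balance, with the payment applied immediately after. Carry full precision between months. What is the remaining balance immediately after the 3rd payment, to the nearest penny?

Monthly rate r = 29.5%/12 = 2.45833% = 0.0245833.
Each month: B ← B·(1+r) − £820.00.
Month 1: interest £173.07; balance after payment £6,393.07.
Month 2: interest £157.16; balance after payment £5,730.23.
Month 3: interest £140.87; balance after payment £5,051.10.

£5,051.10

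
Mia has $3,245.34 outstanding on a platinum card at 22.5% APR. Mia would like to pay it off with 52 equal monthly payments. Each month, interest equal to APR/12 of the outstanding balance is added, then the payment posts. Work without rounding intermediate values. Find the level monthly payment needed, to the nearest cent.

$98.24

Monthly rate r = 22.5%/12 = 1.875% = 0.01875.
Level-payment amortization: P = B₀·r / (1 − (1+r)^(−n)) = 3245.34·0.01875 / (1 − 1.01875^(−52)).
Denominator 1 − (1+r)^(−52) = 0.619386955.
P = 60.8501 / 0.619386955 ≈ 98.24.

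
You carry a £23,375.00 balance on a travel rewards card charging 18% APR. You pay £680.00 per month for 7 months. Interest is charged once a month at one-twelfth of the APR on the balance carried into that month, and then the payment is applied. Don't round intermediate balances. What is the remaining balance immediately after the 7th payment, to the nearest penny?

Monthly rate r = 18%/12 = 1.5% = 0.015.
Each month: B ← B·(1+r) − £680.00.
Month 1: interest £350.62; balance after payment £23,045.62.
Month 2: interest £345.68; balance after payment £22,711.31.
Month 3: interest £340.67; balance after payment £22,371.98.
Month 4: interest £335.58; balance after payment £22,027.56.
Month 5: interest £330.41; balance after payment £21,677.97.
Month 6: interest £325.17; balance after payment £21,323.14.
Month 7: interest £319.85; balance after payment £20,962.99.

£20,962.99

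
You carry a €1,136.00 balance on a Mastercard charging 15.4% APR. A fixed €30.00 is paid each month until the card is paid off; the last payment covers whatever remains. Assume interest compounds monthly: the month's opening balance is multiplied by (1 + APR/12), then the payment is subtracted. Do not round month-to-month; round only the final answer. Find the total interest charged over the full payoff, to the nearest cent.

Monthly rate r = 15.4%/12 = 1.28333% = 0.0128333.
Payoff takes n = ⌈−ln(1 − rB₀/P)/ln(1+r)⌉ = ⌈52.185⌉ = 53 payments; the last is €5.58.
Total paid = 52·€30.00 + €5.58 = €1,565.58.
Total interest = total paid − principal = €1,565.58 − €1,136.00 = €429.58.

€429.58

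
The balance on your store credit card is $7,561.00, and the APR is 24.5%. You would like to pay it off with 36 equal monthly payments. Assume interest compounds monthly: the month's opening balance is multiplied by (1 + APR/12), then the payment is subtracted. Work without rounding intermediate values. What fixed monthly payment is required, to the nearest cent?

Monthly rate r = 24.5%/12 = 2.04167% = 0.0204167.
Level-payment amortization: P = B₀·r / (1 − (1+r)^(−n)) = 7561.00·0.0204167 / (1 − 1.02042^(−36)).
Denominator 1 − (1+r)^(−36) = 0.516931813.
P = 154.37 / 0.516931813 ≈ 298.63.

$298.63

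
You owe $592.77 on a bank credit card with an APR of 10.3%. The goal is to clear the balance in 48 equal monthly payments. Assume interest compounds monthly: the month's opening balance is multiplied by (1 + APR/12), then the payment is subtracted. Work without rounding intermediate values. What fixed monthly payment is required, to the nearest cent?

$15.12

Monthly rate r = 10.3%/12 = 0.858333% = 0.00858333.
Level-payment amortization: P = B₀·r / (1 − (1+r)^(−n)) = 592.77·0.00858333 / (1 − 1.00858^(−48)).
Denominator 1 − (1+r)^(−48) = 0.336510258.
P = 5.08794 / 0.336510258 ≈ 15.12.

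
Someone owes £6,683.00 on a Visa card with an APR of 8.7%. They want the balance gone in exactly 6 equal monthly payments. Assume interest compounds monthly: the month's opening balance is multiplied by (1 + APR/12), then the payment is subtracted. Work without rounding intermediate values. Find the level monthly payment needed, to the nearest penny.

Monthly rate r = 8.7%/12 = 0.725% = 0.00725.
Level-payment amortization: P = B₀·r / (1 − (1+r)^(−n)) = 6683.00·0.00725 / (1 − 1.00725^(−6)).
Denominator 1 − (1+r)^(−6) = 0.0424171847.
P = 48.4517 / 0.0424171847 ≈ 1142.27.

£1,142.27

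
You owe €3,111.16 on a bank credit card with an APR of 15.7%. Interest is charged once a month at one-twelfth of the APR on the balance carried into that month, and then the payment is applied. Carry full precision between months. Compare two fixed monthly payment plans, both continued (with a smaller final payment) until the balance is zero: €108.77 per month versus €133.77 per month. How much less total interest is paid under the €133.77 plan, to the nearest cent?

€188.71

Monthly rate r = 15.7%/12 = 1.30833% = 0.0130833.
At €108.77/mo: n = ⌈−ln(1 − rB₀/P)/ln(1+r)⌉ = 37 payments (last €6.88); total interest = total paid − €3,111.16 = €811.44.
At €133.77/mo: 28 payments (last €122.10); total interest €622.73.
Interest saved = €811.44 − €622.73 = €188.71.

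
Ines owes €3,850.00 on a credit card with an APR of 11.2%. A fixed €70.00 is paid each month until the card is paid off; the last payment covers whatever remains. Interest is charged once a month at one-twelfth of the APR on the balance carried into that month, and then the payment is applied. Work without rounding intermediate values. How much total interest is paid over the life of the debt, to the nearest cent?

€1,576.57

Monthly rate r = 11.2%/12 = 0.933333% = 0.00933333.
Payoff takes n = ⌈−ln(1 − rB₀/P)/ln(1+r)⌉ = ⌈77.521⌉ = 78 payments; the last is €36.57.
Total paid = 77·€70.00 + €36.57 = €5,426.57.
Total interest = total paid − principal = €5,426.57 − €3,850.00 = €1,576.57.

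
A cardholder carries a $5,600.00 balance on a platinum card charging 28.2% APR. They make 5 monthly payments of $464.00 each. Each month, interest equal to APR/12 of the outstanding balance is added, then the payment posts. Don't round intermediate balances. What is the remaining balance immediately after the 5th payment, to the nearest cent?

$3,858.03

Monthly rate r = 28.2%/12 = 2.35% = 0.0235.
Each month: B ← B·(1+r) − $464.00.
Month 1: interest $131.60; balance after payment $5,267.60.
Month 2: interest $123.79; balance after payment $4,927.39.
Month 3: interest $115.79; balance after payment $4,579.18.
Month 4: interest $107.61; balance after payment $4,222.79.
Month 5: interest $99.24; balance after payment $3,858.03.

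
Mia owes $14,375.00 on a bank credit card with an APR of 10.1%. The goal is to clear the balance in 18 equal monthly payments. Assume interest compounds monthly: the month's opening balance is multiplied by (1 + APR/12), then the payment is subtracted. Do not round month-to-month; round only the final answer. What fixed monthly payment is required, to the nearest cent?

$863.98

Monthly rate r = 10.1%/12 = 0.841667% = 0.00841667.
Level-payment amortization: P = B₀·r / (1 − (1+r)^(−n)) = 14375.00·0.00841667 / (1 − 1.00842^(−18)).
Denominator 1 − (1+r)^(−18) = 0.140037068.
P = 120.99 / 0.140037068 ≈ 863.98.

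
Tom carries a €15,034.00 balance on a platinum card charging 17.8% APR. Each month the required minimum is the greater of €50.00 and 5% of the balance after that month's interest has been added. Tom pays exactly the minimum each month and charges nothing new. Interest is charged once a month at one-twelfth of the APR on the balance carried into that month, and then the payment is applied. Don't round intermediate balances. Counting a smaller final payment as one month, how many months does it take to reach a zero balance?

98 months

Monthly rate r = 17.8%/12 = 1.48333% = 0.0148333.
While 5% of the post-interest balance exceeds €50.00, each month B ← (B·(1+r))·(1 − 0.05), i.e. B shrinks by the factor (1+r)·0.95 = 0.96409.
This holds for months 1–75. Entering month 76 the balance is €968.16; 5% of the post-interest balance is now below €50.00, so the flat €50.00 minimum applies from here.
From month 76 a fixed €50.00 at rate r clears €968.16 in 23 more payments. Total: 75 + 23 = 98 months.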